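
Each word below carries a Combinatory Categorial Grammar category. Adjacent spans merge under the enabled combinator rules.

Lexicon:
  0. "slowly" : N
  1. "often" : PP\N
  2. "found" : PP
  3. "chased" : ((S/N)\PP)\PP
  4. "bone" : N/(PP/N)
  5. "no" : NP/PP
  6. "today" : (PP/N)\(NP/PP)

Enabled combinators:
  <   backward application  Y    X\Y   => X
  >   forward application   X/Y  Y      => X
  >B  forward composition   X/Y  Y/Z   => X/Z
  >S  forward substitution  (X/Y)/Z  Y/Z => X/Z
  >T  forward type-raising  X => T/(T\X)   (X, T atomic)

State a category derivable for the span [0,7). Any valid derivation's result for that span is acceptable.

[0,7] S   >
  [0,4] S/N   <
    [0,2] PP   <
      [0,1] "slowly" : N
      [1,2] "often" : PP\N
    [2,4] (S/N)\PP   <
      [2,3] "found" : PP
      [3,4] "chased" : ((S/N)\PP)\PP
  [4,7] N   >
    [4,5] "bone" : N/(PP/N)
    [5,7] PP/N   <
      [5,6] "no" : NP/PP
      [6,7] "today" : (PP/N)\(NP/PP)

S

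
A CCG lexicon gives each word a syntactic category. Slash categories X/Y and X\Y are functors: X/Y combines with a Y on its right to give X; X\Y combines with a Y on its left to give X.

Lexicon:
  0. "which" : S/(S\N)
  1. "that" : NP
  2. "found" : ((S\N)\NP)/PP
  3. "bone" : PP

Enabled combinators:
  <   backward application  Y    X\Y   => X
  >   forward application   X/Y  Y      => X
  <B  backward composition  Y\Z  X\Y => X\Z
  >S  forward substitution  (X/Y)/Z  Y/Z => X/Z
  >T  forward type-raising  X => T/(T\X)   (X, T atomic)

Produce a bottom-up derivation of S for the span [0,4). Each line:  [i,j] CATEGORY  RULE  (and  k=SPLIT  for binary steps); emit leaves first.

[0,4] S   >
  [0,1] "which" : S/(S\N)
  [1,4] S\N   <
    [1,2] "that" : NP
    [2,4] (S\N)\NP   >
      [2,3] "found" : ((S\N)\NP)/PP
      [3,4] "bone" : PP

[0,1] S/(S\N)  lex  "which"
[1,2] NP  lex  "that"
[2,3] ((S\N)\NP)/PP  lex  "found"
[3,4] PP  lex  "bone"
[2,4] (S\N)\NP  >  k=3
[1,4] S\N  <  k=2
[0,4] S  >  k=1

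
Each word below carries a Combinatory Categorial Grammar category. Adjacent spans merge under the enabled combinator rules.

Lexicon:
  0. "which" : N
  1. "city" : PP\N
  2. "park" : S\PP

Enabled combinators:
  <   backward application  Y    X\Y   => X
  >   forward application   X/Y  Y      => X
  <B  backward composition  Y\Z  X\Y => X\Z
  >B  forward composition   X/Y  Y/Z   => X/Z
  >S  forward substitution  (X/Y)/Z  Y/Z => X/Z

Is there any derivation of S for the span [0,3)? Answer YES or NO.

[0,3] S   <
  [0,1] "which" : N
  [1,3] S\N   <B
    [1,2] "city" : PP\N
    [2,3] "park" : S\PP

YES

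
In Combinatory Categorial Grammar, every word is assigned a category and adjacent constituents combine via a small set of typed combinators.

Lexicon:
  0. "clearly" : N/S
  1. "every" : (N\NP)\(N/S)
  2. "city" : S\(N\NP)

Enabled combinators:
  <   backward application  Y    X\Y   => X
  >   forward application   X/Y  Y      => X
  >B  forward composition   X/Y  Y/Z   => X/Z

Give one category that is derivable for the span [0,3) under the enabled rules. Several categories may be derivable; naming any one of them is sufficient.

[0,3] S   <
  [0,2] N\NP   <
    [0,1] "clearly" : N/S
    [1,2] "every" : (N\NP)\(N/S)
  [2,3] "city" : S\(N\NP)

S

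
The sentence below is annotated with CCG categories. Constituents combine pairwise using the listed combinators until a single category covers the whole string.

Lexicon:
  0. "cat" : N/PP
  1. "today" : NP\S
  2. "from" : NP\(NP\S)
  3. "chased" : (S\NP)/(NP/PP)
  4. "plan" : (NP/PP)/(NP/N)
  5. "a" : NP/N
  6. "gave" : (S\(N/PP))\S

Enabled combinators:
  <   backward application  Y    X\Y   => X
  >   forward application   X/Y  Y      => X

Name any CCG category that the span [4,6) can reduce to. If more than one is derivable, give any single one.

[0,7] S   <
  [0,1] "cat" : N/PP
  [1,7] S\(N/PP)   <
    [1,6] S   <
      [1,3] NP   <
        [1,2] "today" : NP\S
        [2,3] "from" : NP\(NP\S)
      [3,6] S\NP   >
        [3,4] "chased" : (S\NP)/(NP/PP)
        [4,6] NP/PP   >
          [4,5] "plan" : (NP/PP)/(NP/N)
          [5,6] "a" : NP/N
    [6,7] "gave" : (S\(N/PP))\S

NP/PP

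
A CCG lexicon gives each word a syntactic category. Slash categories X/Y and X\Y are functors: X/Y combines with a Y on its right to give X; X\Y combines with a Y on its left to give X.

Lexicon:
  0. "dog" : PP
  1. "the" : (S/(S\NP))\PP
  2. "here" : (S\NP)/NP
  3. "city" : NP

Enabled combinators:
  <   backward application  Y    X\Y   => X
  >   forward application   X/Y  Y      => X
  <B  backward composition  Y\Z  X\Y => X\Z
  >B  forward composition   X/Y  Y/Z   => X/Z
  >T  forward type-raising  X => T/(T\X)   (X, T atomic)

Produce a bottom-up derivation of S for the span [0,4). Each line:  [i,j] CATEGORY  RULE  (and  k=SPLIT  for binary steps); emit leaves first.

[0,1] PP  lex  "dog"
[1,2] (S/(S\NP))\PP  lex  "the"
[0,2] S/(S\NP)  <  k=1
[2,3] (S\NP)/NP  lex  "here"
[3,4] NP  lex  "city"
[2,4] S\NP  >  k=3
[0,4] S  >  k=2

[0,4] S   >
  [0,2] S/(S\NP)   <
    [0,1] "dog" : PP
    [1,2] "the" : (S/(S\NP))\PP
  [2,4] S\NP   >
    [2,3] "here" : (S\NP)/NP
    [3,4] "city" : NP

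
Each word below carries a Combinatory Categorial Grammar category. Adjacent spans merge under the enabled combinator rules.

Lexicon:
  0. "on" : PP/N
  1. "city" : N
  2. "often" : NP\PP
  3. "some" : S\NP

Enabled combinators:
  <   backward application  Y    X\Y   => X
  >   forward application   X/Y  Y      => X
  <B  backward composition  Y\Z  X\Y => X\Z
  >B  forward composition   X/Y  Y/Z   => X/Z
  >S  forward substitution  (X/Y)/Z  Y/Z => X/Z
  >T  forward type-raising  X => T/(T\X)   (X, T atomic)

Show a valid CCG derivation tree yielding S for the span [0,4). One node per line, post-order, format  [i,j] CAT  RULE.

[0,4] S   <
  [0,2] PP   >
    [0,1] "on" : PP/N
    [1,2] "city" : N
  [2,4] S\PP   <B
    [2,3] "often" : NP\PP
    [3,4] "some" : S\NP

[0,1] PP/N  lex  "on"
[1,2] N  lex  "city"
[0,2] PP  >  k=1
[2,3] NP\PP  lex  "often"
[3,4] S\NP  lex  "some"
[2,4] S\PP  <B  k=3
[0,4] S  <  k=2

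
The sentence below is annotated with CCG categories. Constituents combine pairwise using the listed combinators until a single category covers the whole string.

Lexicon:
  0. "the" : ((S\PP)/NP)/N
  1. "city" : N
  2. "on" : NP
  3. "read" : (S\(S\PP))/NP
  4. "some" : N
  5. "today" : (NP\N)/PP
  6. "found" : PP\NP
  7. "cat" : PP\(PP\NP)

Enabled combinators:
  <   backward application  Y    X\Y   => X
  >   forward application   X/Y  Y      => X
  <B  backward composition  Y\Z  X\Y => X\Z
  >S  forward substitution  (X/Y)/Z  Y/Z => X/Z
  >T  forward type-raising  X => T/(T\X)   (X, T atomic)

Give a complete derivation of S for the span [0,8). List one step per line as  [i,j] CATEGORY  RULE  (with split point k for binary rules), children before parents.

[0,1] ((S\PP)/NP)/N  lex  "the"
[1,2] N  lex  "city"
[0,2] (S\PP)/NP  >  k=1
[2,3] NP  lex  "on"
[0,3] S\PP  >  k=2
[3,4] (S\(S\PP))/NP  lex  "read"
[4,5] N  lex  "some"
[4,5] NP/(NP\N)  >T
[5,6] (NP\N)/PP  lex  "today"
[6,7] PP\NP  lex  "found"
[7,8] PP\(PP\NP)  lex  "cat"
[6,8] PP  <  k=7
[5,8] NP\N  >  k=6
[4,8] NP  >  k=5
[3,8] S\(S\PP)  >  k=4
[0,8] S  <  k=3

[0,8] S   <
  [0,3] S\PP   >
    [0,2] (S\PP)/NP   >
      [0,1] "the" : ((S\PP)/NP)/N
      [1,2] "city" : N
    [2,3] "on" : NP
  [3,8] S\(S\PP)   >
    [3,4] "read" : (S\(S\PP))/NP
    [4,8] NP   >
      [4,5] NP/(NP\N)   >T
        [4,5] "some" : N
      [5,8] NP\N   >
        [5,6] "today" : (NP\N)/PP
        [6,8] PP   <
          [6,7] "found" : PP\NP
          [7,8] "cat" : PP\(PP\NP)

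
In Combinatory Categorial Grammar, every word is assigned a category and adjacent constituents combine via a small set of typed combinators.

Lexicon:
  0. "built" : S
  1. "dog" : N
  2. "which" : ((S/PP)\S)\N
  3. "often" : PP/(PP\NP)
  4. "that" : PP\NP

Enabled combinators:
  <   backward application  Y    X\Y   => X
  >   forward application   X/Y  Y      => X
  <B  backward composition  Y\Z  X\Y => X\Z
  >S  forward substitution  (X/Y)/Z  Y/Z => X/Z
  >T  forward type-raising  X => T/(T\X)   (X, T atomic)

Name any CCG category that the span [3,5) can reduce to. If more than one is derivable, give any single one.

PP

[0,5] S   >
  [0,3] S/PP   <
    [0,1] "built" : S
    [1,3] (S/PP)\S   <
      [1,2] "dog" : N
      [2,3] "which" : ((S/PP)\S)\N
  [3,5] PP   >
    [3,4] "often" : PP/(PP\NP)
    [4,5] "that" : PP\NP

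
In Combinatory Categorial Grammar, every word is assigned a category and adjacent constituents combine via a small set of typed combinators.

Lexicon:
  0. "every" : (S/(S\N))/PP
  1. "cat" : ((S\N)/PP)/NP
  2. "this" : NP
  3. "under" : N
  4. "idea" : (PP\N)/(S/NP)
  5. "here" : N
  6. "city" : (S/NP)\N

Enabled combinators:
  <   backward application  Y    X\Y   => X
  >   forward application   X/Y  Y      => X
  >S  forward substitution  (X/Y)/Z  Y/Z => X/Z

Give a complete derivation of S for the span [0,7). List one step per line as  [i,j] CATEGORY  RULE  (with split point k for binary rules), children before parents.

[0,7] S   >
  [0,3] S/PP   >S
    [0,1] "every" : (S/(S\N))/PP
    [1,3] (S\N)/PP   >
      [1,2] "cat" : ((S\N)/PP)/NP
      [2,3] "this" : NP
  [3,7] PP   <
    [3,4] "under" : N
    [4,7] PP\N   >
      [4,5] "idea" : (PP\N)/(S/NP)
      [5,7] S/NP   <
        [5,6] "here" : N
        [6,7] "city" : (S/NP)\N

[0,1] (S/(S\N))/PP  lex  "every"
[1,2] ((S\N)/PP)/NP  lex  "cat"
[2,3] NP  lex  "this"
[1,3] (S\N)/PP  >  k=2
[0,3] S/PP  >S  k=1
[3,4] N  lex  "under"
[4,5] (PP\N)/(S/NP)  lex  "idea"
[5,6] N  lex  "here"
[6,7] (S/NP)\N  lex  "city"
[5,7] S/NP  <  k=6
[4,7] PP\N  >  k=5
[3,7] PP  <  k=4
[0,7] S  >  k=3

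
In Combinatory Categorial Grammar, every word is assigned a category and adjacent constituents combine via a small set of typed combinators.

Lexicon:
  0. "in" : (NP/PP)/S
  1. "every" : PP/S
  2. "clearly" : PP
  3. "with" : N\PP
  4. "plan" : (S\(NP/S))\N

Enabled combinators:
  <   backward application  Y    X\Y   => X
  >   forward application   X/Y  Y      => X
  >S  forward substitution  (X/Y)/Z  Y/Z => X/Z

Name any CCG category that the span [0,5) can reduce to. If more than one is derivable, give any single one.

S

[0,5] S   <
  [0,2] NP/S   >S
    [0,1] "in" : (NP/PP)/S
    [1,2] "every" : PP/S
  [2,5] S\(NP/S)   <
    [2,4] N   <
      [2,3] "clearly" : PP
      [3,4] "with" : N\PP
    [4,5] "plan" : (S\(NP/S))\N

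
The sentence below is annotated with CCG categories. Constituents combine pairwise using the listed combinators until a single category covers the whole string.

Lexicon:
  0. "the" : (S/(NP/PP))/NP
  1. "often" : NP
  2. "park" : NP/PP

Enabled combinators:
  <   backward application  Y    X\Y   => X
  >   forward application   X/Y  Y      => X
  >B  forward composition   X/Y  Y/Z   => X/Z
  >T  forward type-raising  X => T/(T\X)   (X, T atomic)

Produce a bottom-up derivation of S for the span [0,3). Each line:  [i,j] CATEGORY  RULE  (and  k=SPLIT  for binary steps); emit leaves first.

[0,1] (S/(NP/PP))/NP  lex  "the"
[1,2] NP  lex  "often"
[0,2] S/(NP/PP)  >  k=1
[2,3] NP/PP  lex  "park"
[0,3] S  >  k=2

[0,3] S   >
  [0,2] S/(NP/PP)   >
    [0,1] "the" : (S/(NP/PP))/NP
    [1,2] "often" : NP
  [2,3] "park" : NP/PP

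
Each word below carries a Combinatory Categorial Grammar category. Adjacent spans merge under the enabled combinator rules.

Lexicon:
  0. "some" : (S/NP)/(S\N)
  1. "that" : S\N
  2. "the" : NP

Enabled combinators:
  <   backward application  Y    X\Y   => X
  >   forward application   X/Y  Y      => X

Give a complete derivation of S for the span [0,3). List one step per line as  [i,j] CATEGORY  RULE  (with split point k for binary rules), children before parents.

[0,3] S   >
  [0,2] S/NP   >
    [0,1] "some" : (S/NP)/(S\N)
    [1,2] "that" : S\N
  [2,3] "the" : NP

[0,1] (S/NP)/(S\N)  lex  "some"
[1,2] S\N  lex  "that"
[0,2] S/NP  >  k=1
[2,3] NP  lex  "the"
[0,3] S  >  k=2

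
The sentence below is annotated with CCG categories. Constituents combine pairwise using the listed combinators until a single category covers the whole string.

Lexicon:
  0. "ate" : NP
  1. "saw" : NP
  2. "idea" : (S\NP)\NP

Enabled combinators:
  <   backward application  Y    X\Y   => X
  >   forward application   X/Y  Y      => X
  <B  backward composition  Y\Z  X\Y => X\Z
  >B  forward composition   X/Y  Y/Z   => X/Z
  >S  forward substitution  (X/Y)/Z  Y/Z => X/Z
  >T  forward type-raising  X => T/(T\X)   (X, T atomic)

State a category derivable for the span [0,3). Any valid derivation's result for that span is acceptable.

[0,3] S   <
  [0,1] "ate" : NP
  [1,3] S\NP   <
    [1,2] "saw" : NP
    [2,3] "idea" : (S\NP)\NP

S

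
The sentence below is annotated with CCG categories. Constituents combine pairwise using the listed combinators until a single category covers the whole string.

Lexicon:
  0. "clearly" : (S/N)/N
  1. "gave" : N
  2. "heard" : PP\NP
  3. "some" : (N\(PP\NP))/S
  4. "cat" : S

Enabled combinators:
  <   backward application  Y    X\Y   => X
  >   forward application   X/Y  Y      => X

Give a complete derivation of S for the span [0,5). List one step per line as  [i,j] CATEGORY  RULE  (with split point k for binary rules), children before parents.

[0,1] (S/N)/N  lex  "clearly"
[1,2] N  lex  "gave"
[0,2] S/N  >  k=1
[2,3] PP\NP  lex  "heard"
[3,4] (N\(PP\NP))/S  lex  "some"
[4,5] S  lex  "cat"
[3,5] N\(PP\NP)  >  k=4
[2,5] N  <  k=3
[0,5] S  >  k=2

[0,5] S   >
  [0,2] S/N   >
    [0,1] "clearly" : (S/N)/N
    [1,2] "gave" : N
  [2,5] N   <
    [2,3] "heard" : PP\NP
    [3,5] N\(PP\NP)   >
      [3,4] "some" : (N\(PP\NP))/S
      [4,5] "cat" : S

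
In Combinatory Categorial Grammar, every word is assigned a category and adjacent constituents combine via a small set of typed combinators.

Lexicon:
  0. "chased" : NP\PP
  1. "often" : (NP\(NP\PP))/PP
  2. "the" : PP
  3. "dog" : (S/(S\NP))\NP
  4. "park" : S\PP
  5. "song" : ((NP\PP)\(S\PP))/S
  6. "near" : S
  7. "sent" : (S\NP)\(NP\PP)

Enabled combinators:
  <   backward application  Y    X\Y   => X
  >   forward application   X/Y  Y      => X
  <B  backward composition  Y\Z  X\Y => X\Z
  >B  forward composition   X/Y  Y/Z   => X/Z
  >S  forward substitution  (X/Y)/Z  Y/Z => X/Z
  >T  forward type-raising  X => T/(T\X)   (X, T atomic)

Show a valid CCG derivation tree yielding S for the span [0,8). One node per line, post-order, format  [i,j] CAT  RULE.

[0,8] S   >
  [0,4] S/(S\NP)   <
    [0,3] NP   <
      [0,1] "chased" : NP\PP
      [1,3] NP\(NP\PP)   >
        [1,2] "often" : (NP\(NP\PP))/PP
        [2,3] "the" : PP
    [3,4] "dog" : (S/(S\NP))\NP
  [4,8] S\NP   <
    [4,7] NP\PP   <
      [4,5] "park" : S\PP
      [5,7] (NP\PP)\(S\PP)   >
        [5,6] "song" : ((NP\PP)\(S\PP))/S
        [6,7] "near" : S
    [7,8] "sent" : (S\NP)\(NP\PP)

[0,1] NP\PP  lex  "chased"
[1,2] (NP\(NP\PP))/PP  lex  "often"
[2,3] PP  lex  "the"
[1,3] NP\(NP\PP)  >  k=2
[0,3] NP  <  k=1
[3,4] (S/(S\NP))\NP  lex  "dog"
[0,4] S/(S\NP)  <  k=3
[4,5] S\PP  lex  "park"
[5,6] ((NP\PP)\(S\PP))/S  lex  "song"
[6,7] S  lex  "near"
[5,7] (NP\PP)\(S\PP)  >  k=6
[4,7] NP\PP  <  k=5
[7,8] (S\NP)\(NP\PP)  lex  "sent"
[4,8] S\NP  <  k=7
[0,8] S  >  k=4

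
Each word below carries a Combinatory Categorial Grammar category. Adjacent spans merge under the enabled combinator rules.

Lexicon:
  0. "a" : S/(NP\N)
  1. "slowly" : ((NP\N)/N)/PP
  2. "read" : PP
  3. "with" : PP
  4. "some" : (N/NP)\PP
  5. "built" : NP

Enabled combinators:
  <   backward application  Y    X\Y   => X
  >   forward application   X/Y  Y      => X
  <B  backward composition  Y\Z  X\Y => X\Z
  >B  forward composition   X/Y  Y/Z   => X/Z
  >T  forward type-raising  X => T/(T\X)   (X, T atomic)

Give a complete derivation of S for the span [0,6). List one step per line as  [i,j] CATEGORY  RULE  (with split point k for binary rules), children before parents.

[0,1] S/(NP\N)  lex  "a"
[1,2] ((NP\N)/N)/PP  lex  "slowly"
[2,3] PP  lex  "read"
[1,3] (NP\N)/N  >  k=2
[0,3] S/N  >B  k=1
[3,4] PP  lex  "with"
[4,5] (N/NP)\PP  lex  "some"
[3,5] N/NP  <  k=4
[5,6] NP  lex  "built"
[3,6] N  >  k=5
[0,6] S  >  k=3

[0,6] S   >
  [0,3] S/N   >B
    [0,1] "a" : S/(NP\N)
    [1,3] (NP\N)/N   >
      [1,2] "slowly" : ((NP\N)/N)/PP
      [2,3] "read" : PP
  [3,6] N   >
    [3,5] N/NP   <
      [3,4] "with" : PP
      [4,5] "some" : (N/NP)\PP
    [5,6] "built" : NP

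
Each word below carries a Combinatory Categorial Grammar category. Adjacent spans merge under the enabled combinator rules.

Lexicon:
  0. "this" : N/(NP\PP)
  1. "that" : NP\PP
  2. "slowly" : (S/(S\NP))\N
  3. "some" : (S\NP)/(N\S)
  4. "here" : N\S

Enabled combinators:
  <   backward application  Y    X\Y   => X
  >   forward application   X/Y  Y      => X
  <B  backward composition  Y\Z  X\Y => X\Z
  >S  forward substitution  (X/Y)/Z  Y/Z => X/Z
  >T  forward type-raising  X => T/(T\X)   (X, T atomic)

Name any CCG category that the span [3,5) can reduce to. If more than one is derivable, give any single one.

S\NP

[0,5] S   >
  [0,3] S/(S\NP)   <
    [0,2] N   >
      [0,1] "this" : N/(NP\PP)
      [1,2] "that" : NP\PP
    [2,3] "slowly" : (S/(S\NP))\N
  [3,5] S\NP   >
    [3,4] "some" : (S\NP)/(N\S)
    [4,5] "here" : N\S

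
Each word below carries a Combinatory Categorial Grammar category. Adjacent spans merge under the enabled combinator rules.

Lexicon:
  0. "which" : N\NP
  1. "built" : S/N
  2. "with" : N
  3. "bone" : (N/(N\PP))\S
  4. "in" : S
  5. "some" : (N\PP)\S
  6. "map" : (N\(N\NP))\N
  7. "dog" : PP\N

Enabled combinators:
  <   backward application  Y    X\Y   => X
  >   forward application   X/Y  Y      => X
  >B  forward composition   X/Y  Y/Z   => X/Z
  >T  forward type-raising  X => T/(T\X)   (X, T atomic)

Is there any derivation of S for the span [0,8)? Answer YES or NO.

NO

N\NP S/N N (N/(N\PP))\S S (N\PP)\S (N\(N\NP))\N PP\N
CKY chart[0,8] = {N/(N\PP), NP/(NP\PP), PP, PP/(PP\PP), S/(S\PP)}; S ∉ chart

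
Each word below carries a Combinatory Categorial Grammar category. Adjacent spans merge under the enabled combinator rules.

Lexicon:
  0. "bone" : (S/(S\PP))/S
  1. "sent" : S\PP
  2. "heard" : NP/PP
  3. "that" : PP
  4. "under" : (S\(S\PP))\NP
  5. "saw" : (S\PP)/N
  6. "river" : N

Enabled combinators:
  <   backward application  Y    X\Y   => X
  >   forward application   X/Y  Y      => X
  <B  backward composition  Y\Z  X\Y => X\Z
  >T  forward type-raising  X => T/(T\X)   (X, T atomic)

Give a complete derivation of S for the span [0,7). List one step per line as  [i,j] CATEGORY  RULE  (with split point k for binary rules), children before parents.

[0,7] S   >
  [0,5] S/(S\PP)   >
    [0,1] "bone" : (S/(S\PP))/S
    [1,5] S   <
      [1,2] "sent" : S\PP
      [2,5] S\(S\PP)   <
        [2,4] NP   >
          [2,3] "heard" : NP/PP
          [3,4] "that" : PP
        [4,5] "under" : (S\(S\PP))\NP
  [5,7] S\PP   >
    [5,6] "saw" : (S\PP)/N
    [6,7] "river" : N

[0,1] (S/(S\PP))/S  lex  "bone"
[1,2] S\PP  lex  "sent"
[2,3] NP/PP  lex  "heard"
[3,4] PP  lex  "that"
[2,4] NP  >  k=3
[4,5] (S\(S\PP))\NP  lex  "under"
[2,5] S\(S\PP)  <  k=4
[1,5] S  <  k=2
[0,5] S/(S\PP)  >  k=1
[5,6] (S\PP)/N  lex  "saw"
[6,7] N  lex  "river"
[5,7] S\PP  >  k=6
[0,7] S  >  k=5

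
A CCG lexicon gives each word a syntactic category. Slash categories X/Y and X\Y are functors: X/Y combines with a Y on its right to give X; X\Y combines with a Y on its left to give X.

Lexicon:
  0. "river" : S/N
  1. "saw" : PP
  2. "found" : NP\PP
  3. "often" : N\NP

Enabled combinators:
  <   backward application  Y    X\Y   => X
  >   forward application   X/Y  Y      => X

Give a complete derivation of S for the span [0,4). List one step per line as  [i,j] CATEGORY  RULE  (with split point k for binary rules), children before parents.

[0,1] S/N  lex  "river"
[1,2] PP  lex  "saw"
[2,3] NP\PP  lex  "found"
[1,3] NP  <  k=2
[3,4] N\NP  lex  "often"
[1,4] N  <  k=3
[0,4] S  >  k=1

[0,4] S   >
  [0,1] "river" : S/N
  [1,4] N   <
    [1,3] NP   <
      [1,2] "saw" : PP
      [2,3] "found" : NP\PP
    [3,4] "often" : N\NP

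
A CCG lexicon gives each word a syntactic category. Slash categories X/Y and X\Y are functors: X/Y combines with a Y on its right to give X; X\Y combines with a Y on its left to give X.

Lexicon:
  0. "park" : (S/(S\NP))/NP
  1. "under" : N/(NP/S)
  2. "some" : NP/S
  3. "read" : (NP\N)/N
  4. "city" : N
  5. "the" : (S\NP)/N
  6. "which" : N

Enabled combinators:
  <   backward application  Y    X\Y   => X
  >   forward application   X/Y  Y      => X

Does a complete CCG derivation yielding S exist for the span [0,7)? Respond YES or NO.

YES

[0,7] S   >
  [0,5] S/(S\NP)   >
    [0,1] "park" : (S/(S\NP))/NP
    [1,5] NP   <
      [1,3] N   >
        [1,2] "under" : N/(NP/S)
        [2,3] "some" : NP/S
      [3,5] NP\N   >
        [3,4] "read" : (NP\N)/N
        [4,5] "city" : N
  [5,7] S\NP   >
    [5,6] "the" : (S\NP)/N
    [6,7] "which" : N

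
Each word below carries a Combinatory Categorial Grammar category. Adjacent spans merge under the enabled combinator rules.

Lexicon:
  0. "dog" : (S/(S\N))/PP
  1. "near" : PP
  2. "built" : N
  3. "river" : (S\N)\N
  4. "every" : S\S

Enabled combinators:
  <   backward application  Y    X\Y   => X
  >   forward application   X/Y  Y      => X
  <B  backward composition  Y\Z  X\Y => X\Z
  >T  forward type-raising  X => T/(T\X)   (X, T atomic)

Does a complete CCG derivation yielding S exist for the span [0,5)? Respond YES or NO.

[0,5] S   >
  [0,2] S/(S\N)   >
    [0,1] "dog" : (S/(S\N))/PP
    [1,2] "near" : PP
  [2,5] S\N   <B
    [2,4] S\N   <
      [2,3] "built" : N
      [3,4] "river" : (S\N)\N
    [4,5] "every" : S\S

YES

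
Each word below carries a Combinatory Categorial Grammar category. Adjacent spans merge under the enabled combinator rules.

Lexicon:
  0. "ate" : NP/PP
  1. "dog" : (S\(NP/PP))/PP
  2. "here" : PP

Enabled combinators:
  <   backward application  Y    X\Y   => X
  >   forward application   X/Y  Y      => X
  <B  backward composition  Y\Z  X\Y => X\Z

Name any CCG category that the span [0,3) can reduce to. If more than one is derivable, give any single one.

[0,3] S   <
  [0,1] "ate" : NP/PP
  [1,3] S\(NP/PP)   >
    [1,2] "dog" : (S\(NP/PP))/PP
    [2,3] "here" : PP

S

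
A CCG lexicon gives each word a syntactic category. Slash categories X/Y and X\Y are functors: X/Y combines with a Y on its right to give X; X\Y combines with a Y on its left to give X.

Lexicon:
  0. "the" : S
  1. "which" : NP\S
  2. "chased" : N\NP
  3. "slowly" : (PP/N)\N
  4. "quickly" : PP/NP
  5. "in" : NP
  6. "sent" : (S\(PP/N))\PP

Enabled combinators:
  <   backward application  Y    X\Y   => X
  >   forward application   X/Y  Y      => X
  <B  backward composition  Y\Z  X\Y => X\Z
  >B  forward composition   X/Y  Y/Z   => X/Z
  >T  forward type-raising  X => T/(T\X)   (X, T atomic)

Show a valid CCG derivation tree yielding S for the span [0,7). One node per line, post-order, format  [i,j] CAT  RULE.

[0,1] S  lex  "the"
[0,1] NP/(NP\S)  >T
[1,2] NP\S  lex  "which"
[0,2] NP  >  k=1
[2,3] N\NP  lex  "chased"
[0,3] N  <  k=2
[3,4] (PP/N)\N  lex  "slowly"
[4,5] PP/NP  lex  "quickly"
[5,6] NP  lex  "in"
[4,6] PP  >  k=5
[6,7] (S\(PP/N))\PP  lex  "sent"
[4,7] S\(PP/N)  <  k=6
[3,7] S\N  <B  k=4
[0,7] S  <  k=3

[0,7] S   <
  [0,3] N   <
    [0,2] NP   >
      [0,1] NP/(NP\S)   >T
        [0,1] "the" : S
      [1,2] "which" : NP\S
    [2,3] "chased" : N\NP
  [3,7] S\N   <B
    [3,4] "slowly" : (PP/N)\N
    [4,7] S\(PP/N)   <
      [4,6] PP   >
        [4,5] "quickly" : PP/NP
        [5,6] "in" : NP
      [6,7] "sent" : (S\(PP/N))\PP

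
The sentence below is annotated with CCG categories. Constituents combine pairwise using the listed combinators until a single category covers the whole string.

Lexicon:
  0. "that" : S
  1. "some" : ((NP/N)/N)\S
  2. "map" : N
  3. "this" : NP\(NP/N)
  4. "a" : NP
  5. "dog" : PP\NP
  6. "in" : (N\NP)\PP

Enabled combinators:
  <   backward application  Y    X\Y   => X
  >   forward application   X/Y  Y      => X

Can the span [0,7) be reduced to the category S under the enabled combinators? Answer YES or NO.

S ((NP/N)/N)\S N NP\(NP/N) NP PP\NP (N\NP)\PP
CKY chart[0,7] = {N}; S ∉ chart

NO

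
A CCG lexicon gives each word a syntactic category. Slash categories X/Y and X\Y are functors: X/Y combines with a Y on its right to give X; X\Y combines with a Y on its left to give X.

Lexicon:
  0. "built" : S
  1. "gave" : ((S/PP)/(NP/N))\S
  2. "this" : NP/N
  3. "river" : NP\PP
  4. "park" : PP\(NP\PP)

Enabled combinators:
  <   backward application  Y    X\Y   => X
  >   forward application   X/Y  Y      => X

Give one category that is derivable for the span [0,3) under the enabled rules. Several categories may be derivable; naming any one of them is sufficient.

S/PP

[0,5] S   >
  [0,3] S/PP   >
    [0,2] (S/PP)/(NP/N)   <
      [0,1] "built" : S
      [1,2] "gave" : ((S/PP)/(NP/N))\S
    [2,3] "this" : NP/N
  [3,5] PP   <
    [3,4] "river" : NP\PP
    [4,5] "park" : PP\(NP\PP)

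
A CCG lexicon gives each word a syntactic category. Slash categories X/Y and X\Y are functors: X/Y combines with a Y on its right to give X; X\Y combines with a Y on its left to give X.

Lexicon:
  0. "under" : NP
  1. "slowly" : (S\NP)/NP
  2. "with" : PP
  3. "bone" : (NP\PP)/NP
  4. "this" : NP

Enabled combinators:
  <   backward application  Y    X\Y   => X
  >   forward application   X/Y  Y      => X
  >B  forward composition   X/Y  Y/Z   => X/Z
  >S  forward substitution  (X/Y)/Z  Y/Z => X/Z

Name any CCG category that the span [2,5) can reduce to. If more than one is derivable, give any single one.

[0,5] S   <
  [0,1] "under" : NP
  [1,5] S\NP   >
    [1,2] "slowly" : (S\NP)/NP
    [2,5] NP   <
      [2,3] "with" : PP
      [3,5] NP\PP   >
        [3,4] "bone" : (NP\PP)/NP
        [4,5] "this" : NP

NP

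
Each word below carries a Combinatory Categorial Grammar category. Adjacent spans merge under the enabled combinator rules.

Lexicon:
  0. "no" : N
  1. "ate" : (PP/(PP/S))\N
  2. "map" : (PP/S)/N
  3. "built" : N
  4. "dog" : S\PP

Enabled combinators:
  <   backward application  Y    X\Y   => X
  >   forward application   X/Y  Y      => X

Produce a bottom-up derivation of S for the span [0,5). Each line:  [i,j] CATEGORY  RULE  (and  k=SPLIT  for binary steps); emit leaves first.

[0,5] S   <
  [0,4] PP   >
    [0,2] PP/(PP/S)   <
      [0,1] "no" : N
      [1,2] "ate" : (PP/(PP/S))\N
    [2,4] PP/S   >
      [2,3] "map" : (PP/S)/N
      [3,4] "built" : N
  [4,5] "dog" : S\PP

[0,1] N  lex  "no"
[1,2] (PP/(PP/S))\N  lex  "ate"
[0,2] PP/(PP/S)  <  k=1
[2,3] (PP/S)/N  lex  "map"
[3,4] N  lex  "built"
[2,4] PP/S  >  k=3
[0,4] PP  >  k=2
[4,5] S\PP  lex  "dog"
[0,5] S  <  k=4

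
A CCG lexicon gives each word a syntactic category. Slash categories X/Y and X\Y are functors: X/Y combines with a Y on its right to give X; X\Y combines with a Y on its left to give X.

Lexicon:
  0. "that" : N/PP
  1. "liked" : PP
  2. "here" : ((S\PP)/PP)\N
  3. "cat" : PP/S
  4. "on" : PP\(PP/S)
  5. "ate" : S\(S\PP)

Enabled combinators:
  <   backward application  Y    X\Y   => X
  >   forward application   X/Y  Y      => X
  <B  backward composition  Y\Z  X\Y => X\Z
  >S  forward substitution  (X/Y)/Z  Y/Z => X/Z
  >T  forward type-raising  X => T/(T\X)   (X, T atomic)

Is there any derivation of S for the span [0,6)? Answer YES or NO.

[0,6] S   <
  [0,5] S\PP   >
    [0,3] (S\PP)/PP   <
      [0,2] N   >
        [0,1] "that" : N/PP
        [1,2] "liked" : PP
      [2,3] "here" : ((S\PP)/PP)\N
    [3,5] PP   <
      [3,4] "cat" : PP/S
      [4,5] "on" : PP\(PP/S)
  [5,6] "ate" : S\(S\PP)

YES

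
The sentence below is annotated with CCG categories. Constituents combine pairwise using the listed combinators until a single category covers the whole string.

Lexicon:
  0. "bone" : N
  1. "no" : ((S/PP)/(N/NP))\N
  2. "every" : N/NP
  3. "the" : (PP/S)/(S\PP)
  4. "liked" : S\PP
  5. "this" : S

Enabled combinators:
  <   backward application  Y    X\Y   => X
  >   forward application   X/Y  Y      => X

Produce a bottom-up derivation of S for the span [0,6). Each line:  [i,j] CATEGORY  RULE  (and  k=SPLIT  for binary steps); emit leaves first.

[0,1] N  lex  "bone"
[1,2] ((S/PP)/(N/NP))\N  lex  "no"
[0,2] (S/PP)/(N/NP)  <  k=1
[2,3] N/NP  lex  "every"
[0,3] S/PP  >  k=2
[3,4] (PP/S)/(S\PP)  lex  "the"
[4,5] S\PP  lex  "liked"
[3,5] PP/S  >  k=4
[5,6] S  lex  "this"
[3,6] PP  >  k=5
[0,6] S  >  k=3

[0,6] S   >
  [0,3] S/PP   >
    [0,2] (S/PP)/(N/NP)   <
      [0,1] "bone" : N
      [1,2] "no" : ((S/PP)/(N/NP))\N
    [2,3] "every" : N/NP
  [3,6] PP   >
    [3,5] PP/S   >
      [3,4] "the" : (PP/S)/(S\PP)
      [4,5] "liked" : S\PP
    [5,6] "this" : S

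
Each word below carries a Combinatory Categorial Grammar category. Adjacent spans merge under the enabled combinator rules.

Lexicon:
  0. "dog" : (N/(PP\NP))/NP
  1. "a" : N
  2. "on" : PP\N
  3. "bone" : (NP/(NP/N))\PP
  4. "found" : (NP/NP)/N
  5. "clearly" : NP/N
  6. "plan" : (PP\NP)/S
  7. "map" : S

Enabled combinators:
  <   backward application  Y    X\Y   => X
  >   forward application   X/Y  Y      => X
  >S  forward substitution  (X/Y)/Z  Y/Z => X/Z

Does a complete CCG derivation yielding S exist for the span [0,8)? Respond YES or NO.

NO

(N/(PP\NP))/NP N PP\N (NP/(NP/N))\PP (NP/NP)/N NP/N (PP\NP)/S S
CKY chart[0,8] = {N}; S ∉ chart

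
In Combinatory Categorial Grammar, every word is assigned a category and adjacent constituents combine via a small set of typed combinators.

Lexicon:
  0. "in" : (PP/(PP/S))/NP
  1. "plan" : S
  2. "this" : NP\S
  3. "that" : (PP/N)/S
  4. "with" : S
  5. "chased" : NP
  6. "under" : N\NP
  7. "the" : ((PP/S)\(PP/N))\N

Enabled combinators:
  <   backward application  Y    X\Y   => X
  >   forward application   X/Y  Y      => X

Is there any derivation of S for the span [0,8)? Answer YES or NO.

(PP/(PP/S))/NP S NP\S (PP/N)/S S NP N\NP ((PP/S)\(PP/N))\N
CKY chart[0,8] = {PP}; S ∉ chart

NO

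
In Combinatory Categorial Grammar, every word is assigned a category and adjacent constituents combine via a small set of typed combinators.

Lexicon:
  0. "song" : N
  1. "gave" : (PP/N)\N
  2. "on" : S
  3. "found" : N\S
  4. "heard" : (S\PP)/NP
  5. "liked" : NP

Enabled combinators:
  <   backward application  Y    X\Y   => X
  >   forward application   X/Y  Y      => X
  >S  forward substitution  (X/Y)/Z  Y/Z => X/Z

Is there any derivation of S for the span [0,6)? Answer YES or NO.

[0,6] S   <
  [0,4] PP   >
    [0,2] PP/N   <
      [0,1] "song" : N
      [1,2] "gave" : (PP/N)\N
    [2,4] N   <
      [2,3] "on" : S
      [3,4] "found" : N\S
  [4,6] S\PP   >
    [4,5] "heard" : (S\PP)/NP
    [5,6] "liked" : NP

YES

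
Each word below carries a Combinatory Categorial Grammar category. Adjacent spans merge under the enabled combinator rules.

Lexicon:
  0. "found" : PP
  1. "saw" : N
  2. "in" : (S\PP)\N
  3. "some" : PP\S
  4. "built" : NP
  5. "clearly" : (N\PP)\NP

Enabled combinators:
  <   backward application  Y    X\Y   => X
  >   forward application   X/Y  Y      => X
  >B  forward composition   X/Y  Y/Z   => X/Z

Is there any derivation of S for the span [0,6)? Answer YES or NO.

NO

PP N (S\PP)\N PP\S NP (N\PP)\NP
CKY chart[0,6] = {N}; S ∉ chart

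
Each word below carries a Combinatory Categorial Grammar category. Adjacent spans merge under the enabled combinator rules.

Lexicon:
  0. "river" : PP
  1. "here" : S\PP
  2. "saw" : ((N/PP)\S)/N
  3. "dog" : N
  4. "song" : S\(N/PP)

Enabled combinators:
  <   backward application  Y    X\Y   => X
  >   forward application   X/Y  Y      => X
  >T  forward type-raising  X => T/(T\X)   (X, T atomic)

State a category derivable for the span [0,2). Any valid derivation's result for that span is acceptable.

S

[0,5] S   <
  [0,4] N/PP   <
    [0,2] S   >
      [0,1] S/(S\PP)   >T
        [0,1] "river" : PP
      [1,2] "here" : S\PP
    [2,4] (N/PP)\S   >
      [2,3] "saw" : ((N/PP)\S)/N
      [3,4] "dog" : N
  [4,5] "song" : S\(N/PP)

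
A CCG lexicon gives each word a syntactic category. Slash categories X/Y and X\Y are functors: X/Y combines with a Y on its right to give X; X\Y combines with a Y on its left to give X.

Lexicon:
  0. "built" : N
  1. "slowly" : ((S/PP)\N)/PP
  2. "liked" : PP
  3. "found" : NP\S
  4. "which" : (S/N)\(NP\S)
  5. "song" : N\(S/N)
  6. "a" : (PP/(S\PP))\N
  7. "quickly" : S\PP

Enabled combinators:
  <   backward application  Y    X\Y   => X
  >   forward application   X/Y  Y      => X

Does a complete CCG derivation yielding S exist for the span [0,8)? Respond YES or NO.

[0,8] S   >
  [0,3] S/PP   <
    [0,1] "built" : N
    [1,3] (S/PP)\N   >
      [1,2] "slowly" : ((S/PP)\N)/PP
      [2,3] "liked" : PP
  [3,8] PP   >
    [3,7] PP/(S\PP)   <
      [3,6] N   <
        [3,5] S/N   <
          [3,4] "found" : NP\S
          [4,5] "which" : (S/N)\(NP\S)
        [5,6] "song" : N\(S/N)
      [6,7] "a" : (PP/(S\PP))\N
    [7,8] "quickly" : S\PP

YES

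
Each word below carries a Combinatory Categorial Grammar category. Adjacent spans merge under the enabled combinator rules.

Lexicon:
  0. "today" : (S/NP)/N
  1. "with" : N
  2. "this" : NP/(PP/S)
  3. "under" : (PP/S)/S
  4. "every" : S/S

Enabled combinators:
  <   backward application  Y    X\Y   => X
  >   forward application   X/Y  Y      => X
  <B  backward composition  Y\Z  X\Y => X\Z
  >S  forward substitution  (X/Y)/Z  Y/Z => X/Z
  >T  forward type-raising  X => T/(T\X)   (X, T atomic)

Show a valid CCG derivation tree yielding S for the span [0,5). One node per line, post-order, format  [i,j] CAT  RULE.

[0,1] (S/NP)/N  lex  "today"
[1,2] N  lex  "with"
[0,2] S/NP  >  k=1
[2,3] NP/(PP/S)  lex  "this"
[3,4] (PP/S)/S  lex  "under"
[4,5] S/S  lex  "every"
[3,5] PP/S  >S  k=4
[2,5] NP  >  k=3
[0,5] S  >  k=2

[0,5] S   >
  [0,2] S/NP   >
    [0,1] "today" : (S/NP)/N
    [1,2] "with" : N
  [2,5] NP   >
    [2,3] "this" : NP/(PP/S)
    [3,5] PP/S   >S
      [3,4] "under" : (PP/S)/S
      [4,5] "every" : S/S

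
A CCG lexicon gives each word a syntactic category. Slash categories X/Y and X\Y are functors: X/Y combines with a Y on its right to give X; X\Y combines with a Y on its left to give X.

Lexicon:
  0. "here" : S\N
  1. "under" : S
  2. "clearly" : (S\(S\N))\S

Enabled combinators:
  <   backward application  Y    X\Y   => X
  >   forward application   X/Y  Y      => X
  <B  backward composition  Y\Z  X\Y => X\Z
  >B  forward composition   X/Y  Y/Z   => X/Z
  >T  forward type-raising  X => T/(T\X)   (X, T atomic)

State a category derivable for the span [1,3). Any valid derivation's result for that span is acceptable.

[0,3] S   <
  [0,1] "here" : S\N
  [1,3] S\(S\N)   <
    [1,2] "under" : S
    [2,3] "clearly" : (S\(S\N))\S

S\(S\N)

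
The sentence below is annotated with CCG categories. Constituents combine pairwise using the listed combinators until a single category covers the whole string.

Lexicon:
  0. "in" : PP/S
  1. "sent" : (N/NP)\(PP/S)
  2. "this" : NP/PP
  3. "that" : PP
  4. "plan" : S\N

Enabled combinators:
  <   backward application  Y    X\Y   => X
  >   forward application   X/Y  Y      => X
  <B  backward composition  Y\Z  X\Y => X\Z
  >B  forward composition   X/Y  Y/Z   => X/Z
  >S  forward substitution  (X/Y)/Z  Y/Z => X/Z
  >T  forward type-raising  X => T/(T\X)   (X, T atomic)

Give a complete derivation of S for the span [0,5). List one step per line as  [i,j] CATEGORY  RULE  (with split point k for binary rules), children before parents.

[0,5] S   <
  [0,4] N   >
    [0,2] N/NP   <
      [0,1] "in" : PP/S
      [1,2] "sent" : (N/NP)\(PP/S)
    [2,4] NP   >
      [2,3] "this" : NP/PP
      [3,4] "that" : PP
  [4,5] "plan" : S\N

[0,1] PP/S  lex  "in"
[1,2] (N/NP)\(PP/S)  lex  "sent"
[0,2] N/NP  <  k=1
[2,3] NP/PP  lex  "this"
[3,4] PP  lex  "that"
[2,4] NP  >  k=3
[0,4] N  >  k=2
[4,5] S\N  lex  "plan"
[0,5] S  <  k=4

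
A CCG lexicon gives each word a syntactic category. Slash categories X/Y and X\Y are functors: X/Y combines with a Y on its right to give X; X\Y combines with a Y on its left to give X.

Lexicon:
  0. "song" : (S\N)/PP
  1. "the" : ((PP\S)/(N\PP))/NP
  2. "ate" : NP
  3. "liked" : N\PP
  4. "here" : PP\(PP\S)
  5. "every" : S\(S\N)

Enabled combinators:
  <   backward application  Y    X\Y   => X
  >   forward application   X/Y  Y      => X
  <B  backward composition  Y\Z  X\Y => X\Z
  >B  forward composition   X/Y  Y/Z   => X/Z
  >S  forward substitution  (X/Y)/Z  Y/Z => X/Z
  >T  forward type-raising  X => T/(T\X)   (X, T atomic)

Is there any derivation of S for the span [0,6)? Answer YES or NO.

YES

[0,6] S   <
  [0,5] S\N   >
    [0,1] "song" : (S\N)/PP
    [1,5] PP   <
      [1,4] PP\S   >
        [1,3] (PP\S)/(N\PP)   >
          [1,2] "the" : ((PP\S)/(N\PP))/NP
          [2,3] "ate" : NP
        [3,4] "liked" : N\PP
      [4,5] "here" : PP\(PP\S)
  [5,6] "every" : S\(S\N)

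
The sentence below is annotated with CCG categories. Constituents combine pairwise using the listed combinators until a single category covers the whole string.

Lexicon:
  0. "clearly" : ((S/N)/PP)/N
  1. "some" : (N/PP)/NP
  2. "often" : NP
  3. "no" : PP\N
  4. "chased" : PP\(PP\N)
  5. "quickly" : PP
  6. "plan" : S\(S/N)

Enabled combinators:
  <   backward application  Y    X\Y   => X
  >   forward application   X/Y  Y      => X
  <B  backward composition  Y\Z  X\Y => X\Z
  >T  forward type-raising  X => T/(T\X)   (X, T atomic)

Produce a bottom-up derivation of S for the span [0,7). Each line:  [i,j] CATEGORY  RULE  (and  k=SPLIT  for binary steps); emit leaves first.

[0,1] ((S/N)/PP)/N  lex  "clearly"
[1,2] (N/PP)/NP  lex  "some"
[2,3] NP  lex  "often"
[1,3] N/PP  >  k=2
[3,4] PP\N  lex  "no"
[4,5] PP\(PP\N)  lex  "chased"
[3,5] PP  <  k=4
[1,5] N  >  k=3
[0,5] (S/N)/PP  >  k=1
[5,6] PP  lex  "quickly"
[0,6] S/N  >  k=5
[6,7] S\(S/N)  lex  "plan"
[0,7] S  <  k=6

[0,7] S   <
  [0,6] S/N   >
    [0,5] (S/N)/PP   >
      [0,1] "clearly" : ((S/N)/PP)/N
      [1,5] N   >
        [1,3] N/PP   >
          [1,2] "some" : (N/PP)/NP
          [2,3] "often" : NP
        [3,5] PP   <
          [3,4] "no" : PP\N
          [4,5] "chased" : PP\(PP\N)
    [5,6] "quickly" : PP
  [6,7] "plan" : S\(S/N)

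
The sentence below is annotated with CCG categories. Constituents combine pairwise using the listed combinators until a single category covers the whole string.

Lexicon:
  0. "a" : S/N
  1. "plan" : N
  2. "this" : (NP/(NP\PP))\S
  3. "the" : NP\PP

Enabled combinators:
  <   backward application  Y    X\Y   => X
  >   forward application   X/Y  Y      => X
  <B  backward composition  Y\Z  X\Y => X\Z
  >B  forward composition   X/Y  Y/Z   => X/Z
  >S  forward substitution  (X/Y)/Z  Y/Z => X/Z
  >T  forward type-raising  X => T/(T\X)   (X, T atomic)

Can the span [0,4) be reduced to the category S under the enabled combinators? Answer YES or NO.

S/N N (NP/(NP\PP))\S NP\PP
CKY chart[0,4] = {N/(N\NP), NP, NP/(NP\NP), PP/(PP\NP), S/(S\NP)}; S ∉ chart

NO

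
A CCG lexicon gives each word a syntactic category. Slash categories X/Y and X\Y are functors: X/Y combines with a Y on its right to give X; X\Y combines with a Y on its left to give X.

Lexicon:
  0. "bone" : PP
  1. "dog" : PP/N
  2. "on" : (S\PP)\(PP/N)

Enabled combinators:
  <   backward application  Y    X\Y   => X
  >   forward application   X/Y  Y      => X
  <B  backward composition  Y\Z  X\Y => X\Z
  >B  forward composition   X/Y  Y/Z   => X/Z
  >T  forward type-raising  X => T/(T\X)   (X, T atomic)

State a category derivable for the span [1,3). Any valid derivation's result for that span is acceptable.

S\PP

[0,3] S   <
  [0,1] "bone" : PP
  [1,3] S\PP   <
    [1,2] "dog" : PP/N
    [2,3] "on" : (S\PP)\(PP/N)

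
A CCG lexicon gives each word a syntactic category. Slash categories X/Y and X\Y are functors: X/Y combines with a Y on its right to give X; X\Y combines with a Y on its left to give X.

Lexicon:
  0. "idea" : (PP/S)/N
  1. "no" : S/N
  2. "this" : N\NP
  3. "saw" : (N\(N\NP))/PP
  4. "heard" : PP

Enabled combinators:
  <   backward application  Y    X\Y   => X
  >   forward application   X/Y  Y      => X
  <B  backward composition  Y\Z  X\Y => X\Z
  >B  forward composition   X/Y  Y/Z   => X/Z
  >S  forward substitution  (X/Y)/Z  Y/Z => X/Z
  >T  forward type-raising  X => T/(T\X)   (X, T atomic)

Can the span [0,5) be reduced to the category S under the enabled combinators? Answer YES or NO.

(PP/S)/N S/N N\NP (N\(N\NP))/PP PP
CKY chart[0,5] = {(PP/S)/(N\S), N/(N\PP), NP/(NP\PP), PP, PP/(N\N), PP/(PP\PP), S/(S\PP)}; S ∉ chart

NO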